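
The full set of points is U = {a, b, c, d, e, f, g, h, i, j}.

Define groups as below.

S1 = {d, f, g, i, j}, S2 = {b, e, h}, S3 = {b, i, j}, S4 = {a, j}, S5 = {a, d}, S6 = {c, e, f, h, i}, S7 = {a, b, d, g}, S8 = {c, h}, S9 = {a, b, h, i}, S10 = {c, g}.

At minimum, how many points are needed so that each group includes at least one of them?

The 4 points {a, b, c, j} hit every group.
No choice of 3 points meets every group, so 4 is the minimum.

4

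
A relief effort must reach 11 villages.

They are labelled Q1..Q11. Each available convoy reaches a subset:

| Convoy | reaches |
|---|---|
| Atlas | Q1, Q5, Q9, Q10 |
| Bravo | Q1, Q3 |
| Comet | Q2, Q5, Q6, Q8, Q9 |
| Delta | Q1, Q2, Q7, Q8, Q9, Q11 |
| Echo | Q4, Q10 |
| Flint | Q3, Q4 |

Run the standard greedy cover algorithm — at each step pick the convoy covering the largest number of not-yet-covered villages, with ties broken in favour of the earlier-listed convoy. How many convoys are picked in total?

4

Greedy: pick Delta (covers 6 new) → pick Atlas (covers 2 new) → pick Flint (covers 2 new) → pick Comet (covers 1 new). Total picks: 4.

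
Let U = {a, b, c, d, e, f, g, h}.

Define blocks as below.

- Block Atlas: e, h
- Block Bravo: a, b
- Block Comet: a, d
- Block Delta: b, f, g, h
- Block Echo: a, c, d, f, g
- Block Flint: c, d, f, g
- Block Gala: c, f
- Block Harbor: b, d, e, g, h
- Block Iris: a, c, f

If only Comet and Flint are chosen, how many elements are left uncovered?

3

Union of Comet, Flint = {a, c, d, f, g}.
Not covered: b, e, h — 3 elements.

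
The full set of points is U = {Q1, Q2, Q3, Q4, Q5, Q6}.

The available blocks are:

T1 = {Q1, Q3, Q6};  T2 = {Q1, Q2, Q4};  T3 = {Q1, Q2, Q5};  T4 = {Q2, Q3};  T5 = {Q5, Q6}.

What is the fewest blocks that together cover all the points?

3

Take {T2, T4, T5}. Their union is {Q1, Q2, Q3, Q4, Q5, Q6}, which is all 6 points.
Only T2 contains Q4, so T2 is forced; the remaining 3 points need at least 2 more blocks (each remaining block adds at most 2) — so at least 3 blocks are needed, and 3 is optimal.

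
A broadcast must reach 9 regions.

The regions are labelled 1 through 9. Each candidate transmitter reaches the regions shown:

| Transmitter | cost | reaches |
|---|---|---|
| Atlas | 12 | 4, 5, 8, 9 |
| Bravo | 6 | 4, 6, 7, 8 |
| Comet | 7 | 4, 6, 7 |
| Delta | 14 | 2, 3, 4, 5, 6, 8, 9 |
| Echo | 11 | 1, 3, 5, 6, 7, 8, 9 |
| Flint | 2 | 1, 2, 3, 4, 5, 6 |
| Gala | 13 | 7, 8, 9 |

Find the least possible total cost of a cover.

Echo, Flint together cover every region (Echo ∪ Flint = {1, 2, 3, 4, 5, 6, 7, 8, 9}); total cost 11 + 2 = 13.
The greedy pick Flint, Bravo, Echo costs 19; no covering selection beats 13.

13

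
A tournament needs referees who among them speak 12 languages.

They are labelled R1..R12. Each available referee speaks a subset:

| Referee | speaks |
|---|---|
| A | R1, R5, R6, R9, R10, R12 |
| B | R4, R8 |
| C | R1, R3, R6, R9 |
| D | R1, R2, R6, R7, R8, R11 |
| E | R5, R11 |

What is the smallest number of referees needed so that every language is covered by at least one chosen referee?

4

A and B and C and D together: A ∪ B ∪ C ∪ D = {R1, R2, R3, R4, R5, R6, R7, R8, R9, R10, R11, R12} — every language is covered.
No 3 of the 5 referees cover everything (all 10 combinations miss at least one language), so 4 is optimal.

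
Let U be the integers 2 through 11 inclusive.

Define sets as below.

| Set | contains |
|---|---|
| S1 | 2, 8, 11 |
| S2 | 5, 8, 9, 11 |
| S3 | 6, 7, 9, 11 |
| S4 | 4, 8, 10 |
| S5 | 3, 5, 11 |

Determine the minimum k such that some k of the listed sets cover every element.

4

S1, S3, S4, and S5 cover everything between them: the union {2, 3, 4, 5, 6, 7, 8, 9, 10, 11} is all of U.
Only S1 contains 2, so S1 is forced; the remaining 7 elements need at least 3 more sets (each remaining set adds at most 3) — so at least 4 sets are needed, and 4 is optimal.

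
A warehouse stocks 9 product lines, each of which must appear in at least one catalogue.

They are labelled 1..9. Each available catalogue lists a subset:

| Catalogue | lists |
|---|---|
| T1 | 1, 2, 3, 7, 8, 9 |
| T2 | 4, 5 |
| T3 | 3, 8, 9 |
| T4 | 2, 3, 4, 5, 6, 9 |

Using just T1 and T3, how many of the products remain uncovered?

3

Union of T1, T3 = {1, 2, 3, 7, 8, 9}.
Not covered: 4, 5, 6 — 3 products.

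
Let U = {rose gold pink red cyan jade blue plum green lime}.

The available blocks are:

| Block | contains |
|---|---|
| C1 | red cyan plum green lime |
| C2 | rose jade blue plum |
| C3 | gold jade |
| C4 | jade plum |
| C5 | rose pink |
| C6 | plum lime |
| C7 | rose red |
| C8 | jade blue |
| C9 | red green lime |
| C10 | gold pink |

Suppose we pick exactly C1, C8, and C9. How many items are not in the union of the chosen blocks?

3

Union of C1, C8, C9 = {red, cyan, jade, blue, plum, green, lime}.
Not covered: rose, gold, pink — 3 items.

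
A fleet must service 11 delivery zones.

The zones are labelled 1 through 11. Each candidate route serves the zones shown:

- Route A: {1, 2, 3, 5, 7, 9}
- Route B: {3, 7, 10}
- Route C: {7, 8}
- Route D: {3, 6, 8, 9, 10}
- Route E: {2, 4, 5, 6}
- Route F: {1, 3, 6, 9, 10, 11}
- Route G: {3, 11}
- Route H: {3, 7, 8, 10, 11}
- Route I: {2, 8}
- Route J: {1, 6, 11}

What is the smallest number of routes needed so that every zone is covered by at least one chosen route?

E and F and H together: E ∪ F ∪ H = {1, 2, 3, 4, 5, 6, 7, 8, 9, 10, 11} — every zone is covered.
Only E contains 4, so E is forced; the remaining 7 zones need at least 2 more routes (each remaining route adds at most 5) — so at least 3 routes are needed, and 3 is optimal.

3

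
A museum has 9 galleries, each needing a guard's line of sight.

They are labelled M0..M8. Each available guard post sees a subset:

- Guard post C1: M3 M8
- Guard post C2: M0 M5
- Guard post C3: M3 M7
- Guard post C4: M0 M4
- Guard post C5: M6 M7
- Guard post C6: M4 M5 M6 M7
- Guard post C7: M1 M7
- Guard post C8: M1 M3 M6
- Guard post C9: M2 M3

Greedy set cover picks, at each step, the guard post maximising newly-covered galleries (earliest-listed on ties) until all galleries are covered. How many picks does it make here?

Greedy: pick C6 (covers 4 new) → pick C1 (covers 2 new) → pick C2 (covers 1 new) → pick C7 (covers 1 new) → pick C9 (covers 1 new). Total picks: 5.

5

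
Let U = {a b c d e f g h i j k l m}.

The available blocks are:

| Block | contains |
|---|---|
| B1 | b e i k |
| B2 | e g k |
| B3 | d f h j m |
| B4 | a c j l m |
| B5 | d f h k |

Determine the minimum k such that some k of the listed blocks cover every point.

4

B1, B2, B4, and B5 cover everything between them: the union {a, b, c, d, e, f, g, h, i, j, k, l, m} is all of U.
No 3 of the 5 blocks cover everything (all 10 combinations miss at least one point), so 4 is optimal.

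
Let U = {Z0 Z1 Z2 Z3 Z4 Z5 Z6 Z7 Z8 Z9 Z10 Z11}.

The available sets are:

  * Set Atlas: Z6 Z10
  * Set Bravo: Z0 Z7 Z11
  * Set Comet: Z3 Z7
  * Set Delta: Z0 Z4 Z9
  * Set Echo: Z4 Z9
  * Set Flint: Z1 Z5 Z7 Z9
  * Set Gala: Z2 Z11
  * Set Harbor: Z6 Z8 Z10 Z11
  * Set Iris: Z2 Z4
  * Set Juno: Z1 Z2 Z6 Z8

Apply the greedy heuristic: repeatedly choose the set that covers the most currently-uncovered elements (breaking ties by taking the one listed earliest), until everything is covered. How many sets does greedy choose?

5

Greedy: pick Flint (covers 4 new) → pick Harbor (covers 4 new) → pick Delta (covers 2 new) → pick Comet (covers 1 new) → pick Gala (covers 1 new). Total picks: 5.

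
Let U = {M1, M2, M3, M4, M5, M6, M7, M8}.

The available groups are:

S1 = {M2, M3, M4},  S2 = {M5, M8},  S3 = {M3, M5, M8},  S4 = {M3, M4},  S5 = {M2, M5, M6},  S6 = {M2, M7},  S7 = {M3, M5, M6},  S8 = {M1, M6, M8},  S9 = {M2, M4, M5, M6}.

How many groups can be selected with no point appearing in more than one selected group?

S2, S4, S6 are pairwise disjoint (S2={M5,M8}; S4={M3,M4}; S6={M2,M7}).
Every remaining group overlaps one of these, and no 4 of the listed groups are pairwise disjoint, so 3 is the maximum.

3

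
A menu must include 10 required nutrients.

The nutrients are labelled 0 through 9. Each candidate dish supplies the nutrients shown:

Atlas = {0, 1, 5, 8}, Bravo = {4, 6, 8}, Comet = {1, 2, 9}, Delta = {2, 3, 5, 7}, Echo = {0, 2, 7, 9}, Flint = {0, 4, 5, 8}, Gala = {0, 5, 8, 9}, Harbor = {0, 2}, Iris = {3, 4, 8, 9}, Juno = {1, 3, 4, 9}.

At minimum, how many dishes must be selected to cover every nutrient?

4

Take {Bravo, Comet, Delta, Gala}. Their union is {0, 1, 2, 3, 4, 5, 6, 7, 8, 9}, which is all 10 nutrients.
No 3 of the 10 dishes cover everything (all 120 combinations miss at least one nutrient), so 4 is optimal.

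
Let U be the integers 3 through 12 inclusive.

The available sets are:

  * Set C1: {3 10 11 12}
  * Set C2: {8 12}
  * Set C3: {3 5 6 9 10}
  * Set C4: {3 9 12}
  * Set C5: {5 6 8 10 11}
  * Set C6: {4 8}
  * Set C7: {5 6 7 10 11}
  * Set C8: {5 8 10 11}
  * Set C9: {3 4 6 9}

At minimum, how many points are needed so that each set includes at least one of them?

Take H = {3, 7, 8}. Each listed set contains at least one of these, so H is a hitting set of size 3.
The sets C4, C6, C7 are pairwise disjoint, so any hitting set needs a separate point for each — at least 3. Hence 3 is optimal.

3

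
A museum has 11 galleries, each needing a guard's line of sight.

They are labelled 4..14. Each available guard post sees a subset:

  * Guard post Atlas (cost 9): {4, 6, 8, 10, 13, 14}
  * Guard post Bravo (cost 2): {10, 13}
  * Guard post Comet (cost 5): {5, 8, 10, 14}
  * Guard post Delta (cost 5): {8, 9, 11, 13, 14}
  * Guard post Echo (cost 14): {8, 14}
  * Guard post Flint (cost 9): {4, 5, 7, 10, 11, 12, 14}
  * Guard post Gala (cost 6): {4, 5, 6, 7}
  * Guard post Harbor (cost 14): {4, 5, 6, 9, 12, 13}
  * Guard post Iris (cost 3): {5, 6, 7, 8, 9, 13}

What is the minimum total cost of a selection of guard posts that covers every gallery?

12

Flint, Iris together cover every gallery (Flint ∪ Iris = {4, 5, 6, 7, 8, 9, 10, 11, 12, 13, 14}); total cost 9 + 3 = 12.
No covering selection has total cost below 12.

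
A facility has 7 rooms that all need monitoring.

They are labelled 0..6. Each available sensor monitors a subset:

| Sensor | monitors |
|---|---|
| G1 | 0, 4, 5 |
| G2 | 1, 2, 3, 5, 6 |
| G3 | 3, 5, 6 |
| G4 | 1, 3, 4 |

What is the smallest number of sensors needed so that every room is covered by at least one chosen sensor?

Take {G1, G2}. Their union is {0, 1, 2, 3, 4, 5, 6}, which is all 7 rooms.
No single sensor has all 7 rooms (the largest, G2, has 5), so 2 is optimal.

2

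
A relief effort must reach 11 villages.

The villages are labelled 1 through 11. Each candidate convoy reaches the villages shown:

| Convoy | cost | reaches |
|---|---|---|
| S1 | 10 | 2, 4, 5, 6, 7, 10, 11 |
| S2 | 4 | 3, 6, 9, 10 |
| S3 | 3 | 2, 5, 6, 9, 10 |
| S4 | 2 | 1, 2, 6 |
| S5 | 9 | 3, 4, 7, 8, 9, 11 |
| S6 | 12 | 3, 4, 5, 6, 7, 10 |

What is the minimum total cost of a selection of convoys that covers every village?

14

S3, S4, S5 together cover every village (S3 ∪ S4 ∪ S5 = {1, 2, 3, 4, 5, 6, 7, 8, 9, 10, 11}); total cost 3 + 2 + 9 = 14.
No covering selection has total cost below 14.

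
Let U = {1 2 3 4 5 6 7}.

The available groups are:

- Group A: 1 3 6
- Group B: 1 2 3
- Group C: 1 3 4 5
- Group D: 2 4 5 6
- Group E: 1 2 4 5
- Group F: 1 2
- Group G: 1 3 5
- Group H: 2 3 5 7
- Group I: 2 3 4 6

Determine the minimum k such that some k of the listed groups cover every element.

3

A, C, and H cover everything between them: the union {1, 2, 3, 4, 5, 6, 7} is all of U.
Only H contains 7, so H is forced; the remaining 3 elements need at least 2 more groups (each remaining group adds at most 2) — so at least 3 groups are needed, and 3 is optimal.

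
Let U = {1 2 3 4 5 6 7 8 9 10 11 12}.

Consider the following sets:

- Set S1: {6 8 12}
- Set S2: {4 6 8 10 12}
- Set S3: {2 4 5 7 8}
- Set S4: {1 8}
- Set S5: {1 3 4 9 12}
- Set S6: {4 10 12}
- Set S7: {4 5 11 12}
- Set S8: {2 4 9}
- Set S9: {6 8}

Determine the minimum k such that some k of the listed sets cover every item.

4

S2 and S3 and S5 and S7 together: S2 ∪ S3 ∪ S5 ∪ S7 = {1, 2, 3, 4, 5, 6, 7, 8, 9, 10, 11, 12} — every item is covered.
Only S7 contains 11, so S7 is forced; the remaining 8 items need at least 3 more sets (each remaining set adds at most 3) — so at least 4 sets are needed, and 4 is optimal.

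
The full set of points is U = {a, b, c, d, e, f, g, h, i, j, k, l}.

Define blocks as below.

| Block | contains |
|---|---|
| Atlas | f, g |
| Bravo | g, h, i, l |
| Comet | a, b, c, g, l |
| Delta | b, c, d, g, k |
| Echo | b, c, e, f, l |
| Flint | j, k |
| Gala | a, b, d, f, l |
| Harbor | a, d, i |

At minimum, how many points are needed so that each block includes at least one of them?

The 4 points {a, f, g, j} hit every block.
No choice of 3 points meets every block, so 4 is the minimum.

4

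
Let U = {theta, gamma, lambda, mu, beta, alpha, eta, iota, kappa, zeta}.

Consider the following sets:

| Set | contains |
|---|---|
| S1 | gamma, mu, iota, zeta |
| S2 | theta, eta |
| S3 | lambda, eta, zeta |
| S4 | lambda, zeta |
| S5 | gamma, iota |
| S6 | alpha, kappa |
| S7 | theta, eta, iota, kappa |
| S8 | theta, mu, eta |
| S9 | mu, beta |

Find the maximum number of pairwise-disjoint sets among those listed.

5

S2, S4, S5, S6, S9 are pairwise disjoint (S2={theta,eta}; S4={lambda,zeta}; S5={gamma,iota}; S6={alpha,kappa}; S9={mu,beta}).
Every remaining set overlaps one of these, and no 6 of the listed sets are pairwise disjoint, so 5 is the maximum.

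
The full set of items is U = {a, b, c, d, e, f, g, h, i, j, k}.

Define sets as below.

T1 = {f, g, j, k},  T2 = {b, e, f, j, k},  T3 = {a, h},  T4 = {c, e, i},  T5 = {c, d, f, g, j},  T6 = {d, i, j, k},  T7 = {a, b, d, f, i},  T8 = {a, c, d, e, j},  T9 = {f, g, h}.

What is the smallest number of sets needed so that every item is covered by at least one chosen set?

4

T1, T7, T8, and T9 cover everything between them: the union {a, b, c, d, e, f, g, h, i, j, k} is all of U.
No 3 of the 9 sets cover everything (all 84 combinations miss at least one item), so 4 is optimal.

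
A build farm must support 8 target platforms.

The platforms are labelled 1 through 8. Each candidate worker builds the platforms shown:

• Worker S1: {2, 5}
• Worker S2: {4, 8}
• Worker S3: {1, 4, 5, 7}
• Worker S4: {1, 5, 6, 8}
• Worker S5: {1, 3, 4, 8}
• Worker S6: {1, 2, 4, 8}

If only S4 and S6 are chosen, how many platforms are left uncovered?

Union of S4, S6 = {1, 2, 4, 5, 6, 8}.
Not covered: 3, 7 — 2 platforms.

2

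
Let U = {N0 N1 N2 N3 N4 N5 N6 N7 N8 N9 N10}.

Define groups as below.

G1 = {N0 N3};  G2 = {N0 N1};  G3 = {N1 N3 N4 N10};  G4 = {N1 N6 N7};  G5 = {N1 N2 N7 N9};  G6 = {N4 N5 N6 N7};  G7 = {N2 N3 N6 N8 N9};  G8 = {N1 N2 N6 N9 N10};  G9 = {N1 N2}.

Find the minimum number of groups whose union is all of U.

G2 and G6 and G7 and G8 together: G2 ∪ G6 ∪ G7 ∪ G8 = {N0, N1, N2, N3, N4, N5, N6, N7, N8, N9, N10} — every item is covered.
No 3 of the 9 groups cover everything (all 84 combinations miss at least one item), so 4 is optimal.

4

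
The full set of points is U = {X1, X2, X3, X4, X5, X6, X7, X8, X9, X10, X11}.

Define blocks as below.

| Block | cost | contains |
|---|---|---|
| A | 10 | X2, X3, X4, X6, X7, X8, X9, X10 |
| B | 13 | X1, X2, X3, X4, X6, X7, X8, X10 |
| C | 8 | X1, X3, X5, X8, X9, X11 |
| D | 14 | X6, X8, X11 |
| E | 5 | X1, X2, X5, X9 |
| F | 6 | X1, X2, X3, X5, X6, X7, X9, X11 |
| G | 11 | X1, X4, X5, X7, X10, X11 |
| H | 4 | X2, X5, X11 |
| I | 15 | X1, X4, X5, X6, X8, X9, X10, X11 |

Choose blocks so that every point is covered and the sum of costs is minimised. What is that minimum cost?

16

A, F together cover every point (A ∪ F = {X1, X2, X3, X4, X5, X6, X7, X8, X9, X10, X11}); total cost 10 + 6 = 16.
No covering selection has total cost below 16.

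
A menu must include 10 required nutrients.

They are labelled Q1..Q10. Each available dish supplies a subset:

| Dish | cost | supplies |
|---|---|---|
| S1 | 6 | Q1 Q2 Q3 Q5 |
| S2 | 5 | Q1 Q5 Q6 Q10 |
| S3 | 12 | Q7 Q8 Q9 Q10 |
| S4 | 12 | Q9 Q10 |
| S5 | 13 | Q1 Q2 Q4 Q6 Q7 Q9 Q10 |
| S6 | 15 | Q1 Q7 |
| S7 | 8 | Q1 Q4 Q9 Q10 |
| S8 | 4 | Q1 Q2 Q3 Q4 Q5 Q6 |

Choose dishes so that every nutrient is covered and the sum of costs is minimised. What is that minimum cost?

S3, S8 together cover every nutrient (S3 ∪ S8 = {Q1, Q2, Q3, Q4, Q5, Q6, Q7, Q8, Q9, Q10}); total cost 12 + 4 = 16.
No covering selection has total cost below 16.

16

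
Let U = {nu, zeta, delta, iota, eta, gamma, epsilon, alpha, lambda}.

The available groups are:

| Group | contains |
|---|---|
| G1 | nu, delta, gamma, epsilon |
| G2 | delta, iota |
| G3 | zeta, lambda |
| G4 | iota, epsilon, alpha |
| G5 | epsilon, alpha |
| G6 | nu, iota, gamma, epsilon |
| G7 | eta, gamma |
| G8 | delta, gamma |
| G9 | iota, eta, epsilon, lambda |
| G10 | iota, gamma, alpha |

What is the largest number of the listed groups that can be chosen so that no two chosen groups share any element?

4

G2, G3, G5, G7 are pairwise disjoint (G2={delta,iota}; G3={zeta,lambda}; G5={epsilon,alpha}; G7={eta,gamma}).
Every remaining group overlaps one of these, and no 5 of the listed groups are pairwise disjoint, so 4 is the maximum.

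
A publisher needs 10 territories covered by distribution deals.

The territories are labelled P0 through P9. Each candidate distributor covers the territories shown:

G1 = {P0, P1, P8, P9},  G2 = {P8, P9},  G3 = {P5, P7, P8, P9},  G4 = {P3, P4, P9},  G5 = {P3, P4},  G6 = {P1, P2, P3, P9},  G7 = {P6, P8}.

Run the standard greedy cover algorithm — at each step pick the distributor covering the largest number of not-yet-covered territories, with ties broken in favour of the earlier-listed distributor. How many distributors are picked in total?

5

Greedy: pick G1 (covers 4 new) → pick G3 (covers 2 new) → pick G4 (covers 2 new) → pick G6 (covers 1 new) → pick G7 (covers 1 new). Total picks: 5.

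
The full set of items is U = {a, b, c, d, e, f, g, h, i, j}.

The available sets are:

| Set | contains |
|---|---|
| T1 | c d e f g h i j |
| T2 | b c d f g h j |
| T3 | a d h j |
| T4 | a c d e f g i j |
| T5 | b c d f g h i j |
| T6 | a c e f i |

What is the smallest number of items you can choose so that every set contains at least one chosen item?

2

Take T = {a, d}. Each listed set contains at least one of these, so T is a hitting set of size 2.
No single item lies in every set, so at least 2 are needed and 2 is optimal.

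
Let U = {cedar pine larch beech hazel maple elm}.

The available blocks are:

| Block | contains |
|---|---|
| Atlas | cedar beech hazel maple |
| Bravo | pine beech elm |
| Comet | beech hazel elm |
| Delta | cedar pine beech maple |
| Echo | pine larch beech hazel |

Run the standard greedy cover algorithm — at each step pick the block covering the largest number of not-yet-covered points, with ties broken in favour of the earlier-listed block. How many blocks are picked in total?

3

Greedy: pick Atlas (covers 4 new) → pick Bravo (covers 2 new) → pick Echo (covers 1 new). Total picks: 3.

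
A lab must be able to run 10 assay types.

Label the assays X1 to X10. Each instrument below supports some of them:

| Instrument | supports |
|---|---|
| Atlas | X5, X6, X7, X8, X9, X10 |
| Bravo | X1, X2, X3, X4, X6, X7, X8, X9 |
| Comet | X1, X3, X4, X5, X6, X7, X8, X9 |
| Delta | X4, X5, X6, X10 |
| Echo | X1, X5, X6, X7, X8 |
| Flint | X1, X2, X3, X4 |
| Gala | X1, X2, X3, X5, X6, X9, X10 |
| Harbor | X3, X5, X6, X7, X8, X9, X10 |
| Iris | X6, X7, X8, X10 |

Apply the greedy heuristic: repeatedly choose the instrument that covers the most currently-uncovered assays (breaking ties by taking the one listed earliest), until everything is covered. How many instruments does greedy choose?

2

Greedy: pick Bravo (covers 8 new) → pick Atlas (covers 2 new). Total picks: 2.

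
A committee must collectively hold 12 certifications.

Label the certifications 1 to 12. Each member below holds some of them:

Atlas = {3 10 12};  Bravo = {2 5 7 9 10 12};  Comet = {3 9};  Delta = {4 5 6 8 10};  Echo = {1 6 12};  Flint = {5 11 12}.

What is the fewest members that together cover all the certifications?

Take {Bravo, Comet, Delta, Echo, Flint}. Their union is {1, 2, 3, 4, 5, 6, 7, 8, 9, 10, 11, 12}, which is all 12 certifications.
No 4 of the 6 members cover everything (all 15 combinations miss at least one certification), so 5 is optimal.

5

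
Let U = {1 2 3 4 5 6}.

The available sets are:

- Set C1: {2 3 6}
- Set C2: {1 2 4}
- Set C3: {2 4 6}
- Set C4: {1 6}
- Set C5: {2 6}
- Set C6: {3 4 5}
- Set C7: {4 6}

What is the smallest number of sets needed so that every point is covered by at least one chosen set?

3

C1 and C4 and C6 together: C1 ∪ C4 ∪ C6 = {1, 2, 3, 4, 5, 6} — every point is covered.
Only C6 contains 5, so C6 is forced; the remaining 3 points need at least 2 more sets (each remaining set adds at most 2) — so at least 3 sets are needed, and 3 is optimal.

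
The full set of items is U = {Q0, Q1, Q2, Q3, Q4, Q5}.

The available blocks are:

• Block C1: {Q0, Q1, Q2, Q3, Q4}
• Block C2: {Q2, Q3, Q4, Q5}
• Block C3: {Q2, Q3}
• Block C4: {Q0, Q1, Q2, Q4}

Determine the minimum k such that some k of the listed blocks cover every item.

C1 and C2 cover everything between them: the union {Q0, Q1, Q2, Q3, Q4, Q5} is all of U.
No single block has all 6 items (the largest, C1, has 5), so 2 is optimal.

2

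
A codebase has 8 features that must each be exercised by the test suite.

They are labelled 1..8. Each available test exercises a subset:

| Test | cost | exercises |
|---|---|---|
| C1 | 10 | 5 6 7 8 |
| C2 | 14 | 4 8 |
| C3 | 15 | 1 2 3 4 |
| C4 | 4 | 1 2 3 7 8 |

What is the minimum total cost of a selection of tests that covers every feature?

25

C1, C3 together cover every feature (C1 ∪ C3 = {1, 2, 3, 4, 5, 6, 7, 8}); total cost 10 + 15 = 25.
The greedy pick C4, C1, C2 costs 28; no covering selection beats 25.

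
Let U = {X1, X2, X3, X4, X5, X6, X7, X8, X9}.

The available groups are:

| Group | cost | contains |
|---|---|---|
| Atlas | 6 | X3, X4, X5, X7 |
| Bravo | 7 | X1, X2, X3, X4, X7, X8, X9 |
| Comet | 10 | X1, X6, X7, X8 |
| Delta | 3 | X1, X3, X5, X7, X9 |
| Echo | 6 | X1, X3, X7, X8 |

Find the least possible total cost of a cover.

Bravo, Comet, Delta together cover every item (Bravo ∪ Comet ∪ Delta = {X1, X2, X3, X4, X5, X6, X7, X8, X9}); total cost 7 + 10 + 3 = 20.
No covering selection has total cost below 20.

20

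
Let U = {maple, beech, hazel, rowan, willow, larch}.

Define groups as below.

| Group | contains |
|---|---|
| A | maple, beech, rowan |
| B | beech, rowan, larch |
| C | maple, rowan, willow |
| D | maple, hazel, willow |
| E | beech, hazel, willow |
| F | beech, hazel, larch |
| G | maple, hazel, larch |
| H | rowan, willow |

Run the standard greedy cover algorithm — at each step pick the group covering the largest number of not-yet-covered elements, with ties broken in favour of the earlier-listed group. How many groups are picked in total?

3

Greedy: pick A (covers 3 new) → pick D (covers 2 new) → pick B (covers 1 new). Total picks: 3.
(The true minimum cover uses only 2 groups, so greedy is not optimal here.)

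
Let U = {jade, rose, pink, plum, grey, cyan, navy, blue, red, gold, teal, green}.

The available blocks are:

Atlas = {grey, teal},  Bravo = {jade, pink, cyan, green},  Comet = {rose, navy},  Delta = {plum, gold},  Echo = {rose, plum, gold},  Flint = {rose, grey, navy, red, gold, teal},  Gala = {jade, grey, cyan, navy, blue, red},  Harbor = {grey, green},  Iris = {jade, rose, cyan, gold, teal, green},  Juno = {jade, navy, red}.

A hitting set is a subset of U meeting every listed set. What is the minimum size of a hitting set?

4

H = {jade, grey, navy, gold} meets every block (each contains at least one member of H), and |H| = 4.
The blocks Atlas, Bravo, Comet, Delta are pairwise disjoint, so any hitting set needs a separate element for each — at least 4. Hence 4 is optimal.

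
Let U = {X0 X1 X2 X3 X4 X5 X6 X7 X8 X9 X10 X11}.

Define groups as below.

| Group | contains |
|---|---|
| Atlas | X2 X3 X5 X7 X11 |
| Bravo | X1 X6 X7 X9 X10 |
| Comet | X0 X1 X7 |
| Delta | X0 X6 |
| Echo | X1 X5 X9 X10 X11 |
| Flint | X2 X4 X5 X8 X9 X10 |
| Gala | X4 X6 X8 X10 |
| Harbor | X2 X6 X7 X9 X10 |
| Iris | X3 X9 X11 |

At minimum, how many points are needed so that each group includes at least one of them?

3

The 3 points {X6, X7, X9} hit every group.
The groups Comet, Gala, Iris are pairwise disjoint, so any hitting set needs a separate point for each — at least 3. Hence 3 is optimal.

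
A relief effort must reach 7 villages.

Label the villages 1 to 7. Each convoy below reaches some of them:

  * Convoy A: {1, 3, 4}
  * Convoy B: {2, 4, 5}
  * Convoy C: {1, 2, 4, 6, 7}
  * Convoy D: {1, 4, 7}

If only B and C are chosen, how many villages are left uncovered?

1

Union of B, C = {1, 2, 4, 5, 6, 7}.
Not covered: 3 — 1 village.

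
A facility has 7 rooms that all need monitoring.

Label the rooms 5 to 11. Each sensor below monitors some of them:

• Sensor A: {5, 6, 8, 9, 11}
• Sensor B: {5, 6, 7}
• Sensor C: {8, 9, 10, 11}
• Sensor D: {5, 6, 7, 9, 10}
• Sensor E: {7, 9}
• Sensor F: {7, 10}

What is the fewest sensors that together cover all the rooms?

2

Take {B, C}. Their union is {5, 6, 7, 8, 9, 10, 11}, which is all 7 rooms.
No single sensor has all 7 rooms (the largest, A, has 5), so 2 is optimal.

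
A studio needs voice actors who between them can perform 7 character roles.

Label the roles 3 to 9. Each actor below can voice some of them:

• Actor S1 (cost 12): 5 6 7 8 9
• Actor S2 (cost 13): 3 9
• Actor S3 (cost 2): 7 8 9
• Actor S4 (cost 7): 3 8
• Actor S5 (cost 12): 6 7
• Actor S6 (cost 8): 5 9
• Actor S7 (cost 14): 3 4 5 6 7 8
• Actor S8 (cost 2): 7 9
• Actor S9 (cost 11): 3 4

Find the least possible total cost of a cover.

16

S3, S7 together cover every role (S3 ∪ S7 = {3, 4, 5, 6, 7, 8, 9}); total cost 2 + 14 = 16.
No covering selection has total cost below 16.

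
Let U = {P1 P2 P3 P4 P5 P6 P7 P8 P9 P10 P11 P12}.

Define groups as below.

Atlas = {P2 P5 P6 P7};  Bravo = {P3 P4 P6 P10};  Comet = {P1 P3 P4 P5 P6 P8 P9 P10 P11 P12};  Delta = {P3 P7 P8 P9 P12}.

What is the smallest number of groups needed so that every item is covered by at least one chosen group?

Atlas and Comet cover everything between them: the union {P1, P2, P3, P4, P5, P6, P7, P8, P9, P10, P11, P12} is all of U.
No single group has all 12 items (the largest, Comet, has 10), so 2 is optimal.

2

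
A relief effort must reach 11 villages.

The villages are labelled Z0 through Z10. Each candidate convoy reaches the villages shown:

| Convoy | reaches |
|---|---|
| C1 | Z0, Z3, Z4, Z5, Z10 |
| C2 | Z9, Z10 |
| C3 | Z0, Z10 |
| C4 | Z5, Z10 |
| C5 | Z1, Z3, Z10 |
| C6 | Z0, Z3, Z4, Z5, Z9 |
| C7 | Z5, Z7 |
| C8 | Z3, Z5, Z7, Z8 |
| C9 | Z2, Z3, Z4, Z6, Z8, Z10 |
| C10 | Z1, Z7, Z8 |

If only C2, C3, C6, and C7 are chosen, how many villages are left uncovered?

4

Union of C2, C3, C6, C7 = {Z0, Z3, Z4, Z5, Z7, Z9, Z10}.
Not covered: Z1, Z2, Z6, Z8 — 4 villages.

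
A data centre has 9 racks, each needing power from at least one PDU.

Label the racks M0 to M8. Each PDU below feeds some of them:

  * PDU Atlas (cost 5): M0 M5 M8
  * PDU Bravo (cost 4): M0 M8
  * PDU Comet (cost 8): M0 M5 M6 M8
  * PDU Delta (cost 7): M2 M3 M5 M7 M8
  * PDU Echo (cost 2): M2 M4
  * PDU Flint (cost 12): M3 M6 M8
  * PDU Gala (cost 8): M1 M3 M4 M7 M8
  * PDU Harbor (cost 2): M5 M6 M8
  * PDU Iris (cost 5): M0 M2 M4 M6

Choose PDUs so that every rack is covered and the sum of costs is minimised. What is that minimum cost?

Gala, Harbor, Iris together cover every rack (Gala ∪ Harbor ∪ Iris = {M0, M1, M2, M3, M4, M5, M6, M7, M8}); total cost 8 + 2 + 5 = 15.
The greedy pick Harbor, Echo, Gala, Bravo costs 16; no covering selection beats 15.

15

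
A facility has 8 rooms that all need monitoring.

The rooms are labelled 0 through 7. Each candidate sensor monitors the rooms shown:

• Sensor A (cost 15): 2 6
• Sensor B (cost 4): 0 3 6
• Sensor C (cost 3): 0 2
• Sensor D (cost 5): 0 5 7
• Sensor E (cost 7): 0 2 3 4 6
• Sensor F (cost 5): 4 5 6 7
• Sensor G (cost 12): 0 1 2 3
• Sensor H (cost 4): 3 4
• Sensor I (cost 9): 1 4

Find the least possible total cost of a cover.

F, G together cover every room (F ∪ G = {0, 1, 2, 3, 4, 5, 6, 7}); total cost 5 + 12 = 17.
The greedy pick F, C, B, I costs 21; no covering selection beats 17.

17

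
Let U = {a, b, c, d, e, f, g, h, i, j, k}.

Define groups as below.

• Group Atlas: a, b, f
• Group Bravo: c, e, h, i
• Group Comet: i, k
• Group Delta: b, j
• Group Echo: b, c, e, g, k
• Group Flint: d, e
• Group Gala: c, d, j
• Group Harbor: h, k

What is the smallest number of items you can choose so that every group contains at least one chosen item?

4

The 4 items {e, f, j, k} hit every group.
No choice of 3 items meets every group, so 4 is the minimum.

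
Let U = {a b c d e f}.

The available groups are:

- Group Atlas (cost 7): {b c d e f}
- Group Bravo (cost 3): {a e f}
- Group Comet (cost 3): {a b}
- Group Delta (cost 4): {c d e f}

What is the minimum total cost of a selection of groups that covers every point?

7

Comet, Delta together cover every point (Comet ∪ Delta = {a, b, c, d, e, f}); total cost 3 + 4 = 7.
The greedy pick Bravo, Delta, Comet costs 10; no covering selection beats 7.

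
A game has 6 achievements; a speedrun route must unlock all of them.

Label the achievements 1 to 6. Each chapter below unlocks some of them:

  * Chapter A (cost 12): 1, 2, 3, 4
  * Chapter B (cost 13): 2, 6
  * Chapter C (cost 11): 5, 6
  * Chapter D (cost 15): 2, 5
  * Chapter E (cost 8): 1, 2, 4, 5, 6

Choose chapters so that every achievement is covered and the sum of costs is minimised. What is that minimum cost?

A, E together cover every achievement (A ∪ E = {1, 2, 3, 4, 5, 6}); total cost 12 + 8 = 20.
No covering selection has total cost below 20.

20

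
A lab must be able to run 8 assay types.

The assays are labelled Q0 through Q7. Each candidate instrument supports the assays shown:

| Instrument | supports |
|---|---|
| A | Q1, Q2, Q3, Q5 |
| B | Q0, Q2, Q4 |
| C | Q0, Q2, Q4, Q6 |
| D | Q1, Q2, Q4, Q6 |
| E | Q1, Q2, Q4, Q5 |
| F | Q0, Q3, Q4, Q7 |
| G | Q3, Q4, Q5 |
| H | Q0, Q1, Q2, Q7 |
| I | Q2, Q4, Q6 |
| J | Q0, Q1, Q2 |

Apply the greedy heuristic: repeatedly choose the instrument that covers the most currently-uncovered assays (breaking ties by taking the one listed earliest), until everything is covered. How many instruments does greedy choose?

3

Greedy: pick A (covers 4 new) → pick C (covers 3 new) → pick F (covers 1 new). Total picks: 3.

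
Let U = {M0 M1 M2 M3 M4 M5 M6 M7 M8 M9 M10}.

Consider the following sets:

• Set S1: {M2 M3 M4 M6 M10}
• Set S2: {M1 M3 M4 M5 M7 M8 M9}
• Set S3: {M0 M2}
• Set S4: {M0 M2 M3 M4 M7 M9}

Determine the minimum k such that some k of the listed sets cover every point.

3

S1, S2, and S3 cover everything between them: the union {M0, M1, M2, M3, M4, M5, M6, M7, M8, M9, M10} is all of U.
Only S2 contains M1, so S2 is forced; the remaining 4 points need at least 2 more sets (each remaining set adds at most 3) — so at least 3 sets are needed, and 3 is optimal.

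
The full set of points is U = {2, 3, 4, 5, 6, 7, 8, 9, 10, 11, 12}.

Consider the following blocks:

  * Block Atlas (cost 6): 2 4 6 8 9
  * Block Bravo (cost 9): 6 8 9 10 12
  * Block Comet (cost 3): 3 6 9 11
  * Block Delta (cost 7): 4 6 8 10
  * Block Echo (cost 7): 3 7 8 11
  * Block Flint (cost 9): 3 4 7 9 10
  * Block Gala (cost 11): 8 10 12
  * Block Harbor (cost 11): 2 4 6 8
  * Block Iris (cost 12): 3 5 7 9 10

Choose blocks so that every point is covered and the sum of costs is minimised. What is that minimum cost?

30

Atlas, Bravo, Comet, Iris together cover every point (Atlas ∪ Bravo ∪ Comet ∪ Iris = {2, 3, 4, 5, 6, 7, 8, 9, 10, 11, 12}); total cost 6 + 9 + 3 + 12 = 30.
No covering selection has total cost below 30.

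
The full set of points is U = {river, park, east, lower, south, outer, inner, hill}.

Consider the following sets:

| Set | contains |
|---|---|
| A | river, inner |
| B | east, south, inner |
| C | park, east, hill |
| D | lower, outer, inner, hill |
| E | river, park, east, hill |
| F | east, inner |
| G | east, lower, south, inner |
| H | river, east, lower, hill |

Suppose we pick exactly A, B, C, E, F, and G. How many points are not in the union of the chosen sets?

Union of A, B, C, E, F, G = {river, park, east, lower, south, inner, hill}.
Not covered: outer — 1 point.

1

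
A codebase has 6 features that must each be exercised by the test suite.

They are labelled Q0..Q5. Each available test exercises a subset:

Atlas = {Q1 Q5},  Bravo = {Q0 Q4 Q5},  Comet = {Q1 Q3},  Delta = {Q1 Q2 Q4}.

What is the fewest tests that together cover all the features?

3

Bravo and Comet and Delta together: Bravo ∪ Comet ∪ Delta = {Q0, Q1, Q2, Q3, Q4, Q5} — every feature is covered.
Only Bravo contains Q0, so Bravo is forced; the remaining 3 features need at least 2 more tests (each remaining test adds at most 2) — so at least 3 tests are needed, and 3 is optimal.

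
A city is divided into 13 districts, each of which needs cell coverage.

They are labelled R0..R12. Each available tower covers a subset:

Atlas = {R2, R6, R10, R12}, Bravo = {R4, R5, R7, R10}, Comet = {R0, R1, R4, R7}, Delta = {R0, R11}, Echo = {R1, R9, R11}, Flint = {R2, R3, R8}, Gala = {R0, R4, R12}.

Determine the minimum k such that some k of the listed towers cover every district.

5

Atlas and Bravo and Comet and Echo and Flint together: Atlas ∪ Bravo ∪ Comet ∪ Echo ∪ Flint = {R0, R1, R2, R3, R4, R5, R6, R7, R8, R9, R10, R11, R12} — every district is covered.
No 4 of the 7 towers cover everything (all 35 combinations miss at least one district), so 5 is optimal.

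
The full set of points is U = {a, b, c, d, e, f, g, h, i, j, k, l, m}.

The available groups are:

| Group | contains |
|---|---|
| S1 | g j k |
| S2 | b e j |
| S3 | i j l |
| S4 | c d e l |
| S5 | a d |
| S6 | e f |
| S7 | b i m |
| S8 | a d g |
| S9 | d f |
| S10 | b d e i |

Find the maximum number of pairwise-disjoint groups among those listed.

S1, S5, S6, S7 are pairwise disjoint (S1={g,j,k}; S5={a,d}; S6={e,f}; S7={b,i,m}).
Every remaining group overlaps one of these, and no 5 of the listed groups are pairwise disjoint, so 4 is the maximum.

4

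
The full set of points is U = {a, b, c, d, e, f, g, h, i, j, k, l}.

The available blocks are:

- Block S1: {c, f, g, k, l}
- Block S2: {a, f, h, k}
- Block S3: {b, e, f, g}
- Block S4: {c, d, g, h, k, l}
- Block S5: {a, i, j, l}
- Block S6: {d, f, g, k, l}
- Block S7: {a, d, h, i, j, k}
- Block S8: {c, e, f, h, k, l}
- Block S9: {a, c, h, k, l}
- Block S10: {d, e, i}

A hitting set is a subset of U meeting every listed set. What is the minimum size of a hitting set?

T = {g, h, i} meets every block (each contains at least one member of T), and |T| = 3.
No choice of 2 points meets every block, so 3 is the minimum.

3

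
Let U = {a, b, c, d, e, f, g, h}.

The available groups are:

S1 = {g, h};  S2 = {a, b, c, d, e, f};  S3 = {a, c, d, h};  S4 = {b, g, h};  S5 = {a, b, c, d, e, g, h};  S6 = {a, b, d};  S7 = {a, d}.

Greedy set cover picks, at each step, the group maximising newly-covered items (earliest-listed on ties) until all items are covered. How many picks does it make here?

Greedy: pick S5 (covers 7 new) → pick S2 (covers 1 new). Total picks: 2.

2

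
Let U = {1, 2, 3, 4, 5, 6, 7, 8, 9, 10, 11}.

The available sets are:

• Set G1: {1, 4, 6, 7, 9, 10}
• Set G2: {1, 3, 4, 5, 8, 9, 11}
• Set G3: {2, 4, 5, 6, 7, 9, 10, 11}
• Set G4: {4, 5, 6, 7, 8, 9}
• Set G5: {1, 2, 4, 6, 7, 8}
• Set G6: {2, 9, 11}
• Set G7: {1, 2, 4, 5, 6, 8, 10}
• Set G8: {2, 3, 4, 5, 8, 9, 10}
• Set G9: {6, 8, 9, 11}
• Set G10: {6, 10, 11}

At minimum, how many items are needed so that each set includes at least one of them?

Take H = {6, 9}. Each listed set contains at least one of these, so H is a hitting set of size 2.
No single item lies in every set, so at least 2 are needed and 2 is optimal.

2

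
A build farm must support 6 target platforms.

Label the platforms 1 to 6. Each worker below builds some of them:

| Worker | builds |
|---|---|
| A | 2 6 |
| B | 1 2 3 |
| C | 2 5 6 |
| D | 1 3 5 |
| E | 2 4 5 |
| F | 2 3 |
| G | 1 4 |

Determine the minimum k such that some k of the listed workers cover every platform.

Take {A, D, E}. Their union is {1, 2, 3, 4, 5, 6}, which is all 6 platforms.
No 2 of the 7 workers cover everything (all 21 combinations miss at least one platform), so 3 is optimal.

3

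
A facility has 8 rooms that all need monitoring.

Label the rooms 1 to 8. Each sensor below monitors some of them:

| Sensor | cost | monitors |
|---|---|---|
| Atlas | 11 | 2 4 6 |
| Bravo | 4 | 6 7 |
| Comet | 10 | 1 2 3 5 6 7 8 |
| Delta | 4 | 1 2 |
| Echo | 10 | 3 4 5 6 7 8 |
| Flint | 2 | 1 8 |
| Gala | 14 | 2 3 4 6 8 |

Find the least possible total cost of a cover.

14

Delta, Echo together cover every room (Delta ∪ Echo = {1, 2, 3, 4, 5, 6, 7, 8}); total cost 4 + 10 = 14.
The greedy pick Flint, Bravo, Comet, Echo costs 26; no covering selection beats 14.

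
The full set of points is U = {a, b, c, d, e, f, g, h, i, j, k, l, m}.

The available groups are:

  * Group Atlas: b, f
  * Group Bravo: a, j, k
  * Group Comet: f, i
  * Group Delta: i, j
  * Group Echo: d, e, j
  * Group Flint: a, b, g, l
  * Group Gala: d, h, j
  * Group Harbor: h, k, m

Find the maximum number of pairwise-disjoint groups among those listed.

Comet, Echo, Flint, Harbor are pairwise disjoint (Comet={f,i}; Echo={d,e,j}; Flint={a,b,g,l}; Harbor={h,k,m}).
Every remaining group overlaps one of these, and no 5 of the listed groups are pairwise disjoint, so 4 is the maximum.

4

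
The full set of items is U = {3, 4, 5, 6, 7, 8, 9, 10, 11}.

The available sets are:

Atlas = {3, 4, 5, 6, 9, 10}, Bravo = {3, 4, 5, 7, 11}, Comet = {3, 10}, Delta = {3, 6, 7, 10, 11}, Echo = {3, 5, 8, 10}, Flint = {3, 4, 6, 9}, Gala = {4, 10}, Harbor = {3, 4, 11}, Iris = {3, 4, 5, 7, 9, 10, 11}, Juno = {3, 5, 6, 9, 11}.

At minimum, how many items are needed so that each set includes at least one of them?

2

H = {3, 4} meets every set (each contains at least one member of H), and |H| = 2.
The sets Gala, Juno are pairwise disjoint, so any hitting set needs a separate item for each — at least 2. Hence 2 is optimal.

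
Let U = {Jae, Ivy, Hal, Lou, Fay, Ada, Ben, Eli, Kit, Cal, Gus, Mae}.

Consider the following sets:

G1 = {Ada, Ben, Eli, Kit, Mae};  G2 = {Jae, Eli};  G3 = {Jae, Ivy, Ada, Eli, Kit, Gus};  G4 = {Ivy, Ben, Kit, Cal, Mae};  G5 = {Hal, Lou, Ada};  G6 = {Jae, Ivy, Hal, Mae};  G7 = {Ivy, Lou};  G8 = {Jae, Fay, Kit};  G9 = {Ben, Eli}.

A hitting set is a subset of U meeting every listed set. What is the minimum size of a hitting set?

H = {Jae, Lou, Ben} meets every set (each contains at least one member of H), and |H| = 3.
The sets G5, G8, G9 are pairwise disjoint, so any hitting set needs a separate item for each — at least 3. Hence 3 is optimal.

3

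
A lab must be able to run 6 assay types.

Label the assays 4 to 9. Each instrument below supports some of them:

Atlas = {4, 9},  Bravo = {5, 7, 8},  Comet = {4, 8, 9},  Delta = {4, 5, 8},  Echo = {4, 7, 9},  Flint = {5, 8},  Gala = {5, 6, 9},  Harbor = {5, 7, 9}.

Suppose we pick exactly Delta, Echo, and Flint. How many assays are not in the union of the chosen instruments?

1

Union of Delta, Echo, Flint = {4, 5, 7, 8, 9}.
Not covered: 6 — 1 assay.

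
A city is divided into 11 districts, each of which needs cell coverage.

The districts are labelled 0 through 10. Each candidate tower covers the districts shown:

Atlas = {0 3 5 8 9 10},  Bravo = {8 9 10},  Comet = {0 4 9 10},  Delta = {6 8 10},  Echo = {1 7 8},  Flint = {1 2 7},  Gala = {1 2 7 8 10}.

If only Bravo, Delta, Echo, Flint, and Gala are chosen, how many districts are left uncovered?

4

Union of Bravo, Delta, Echo, Flint, Gala = {1, 2, 6, 7, 8, 9, 10}.
Not covered: 0, 3, 4, 5 — 4 districts.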